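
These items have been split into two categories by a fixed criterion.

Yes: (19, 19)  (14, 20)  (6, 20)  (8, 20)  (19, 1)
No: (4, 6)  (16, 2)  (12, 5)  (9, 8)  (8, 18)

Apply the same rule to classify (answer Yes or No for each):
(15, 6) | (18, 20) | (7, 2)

One predicate separates the groups cleanly: max ≥ 19.
(15, 6) → max 15 → No. (18, 20) → max 20 → Yes. (7, 2) → max 7 → No.

No, Yes, No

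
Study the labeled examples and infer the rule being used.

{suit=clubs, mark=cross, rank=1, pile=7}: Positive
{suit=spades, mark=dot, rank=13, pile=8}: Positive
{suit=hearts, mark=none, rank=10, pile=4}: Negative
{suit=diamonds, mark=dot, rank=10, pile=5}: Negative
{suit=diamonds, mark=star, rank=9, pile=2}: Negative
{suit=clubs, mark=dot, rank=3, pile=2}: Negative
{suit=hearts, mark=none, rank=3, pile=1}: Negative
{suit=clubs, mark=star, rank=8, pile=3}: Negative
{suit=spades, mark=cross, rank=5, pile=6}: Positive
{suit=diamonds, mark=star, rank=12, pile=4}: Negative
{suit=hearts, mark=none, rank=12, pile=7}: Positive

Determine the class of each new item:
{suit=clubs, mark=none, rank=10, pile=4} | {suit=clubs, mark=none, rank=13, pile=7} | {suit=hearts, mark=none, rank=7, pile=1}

The distinguishing property — pile ≥ 6 — holds for all the 'Positive' cases and none of the 'Negative' cases.

Negative, Positive, Negative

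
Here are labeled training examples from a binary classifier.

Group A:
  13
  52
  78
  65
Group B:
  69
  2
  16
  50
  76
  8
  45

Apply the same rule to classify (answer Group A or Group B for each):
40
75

The pattern is that an item is 'Group A' exactly when: multiple of 13.
40 → 40 = 13·3 + 1 → Group B.
75 → 75 = 13·5 + 10 → Group B.

Group B, Group B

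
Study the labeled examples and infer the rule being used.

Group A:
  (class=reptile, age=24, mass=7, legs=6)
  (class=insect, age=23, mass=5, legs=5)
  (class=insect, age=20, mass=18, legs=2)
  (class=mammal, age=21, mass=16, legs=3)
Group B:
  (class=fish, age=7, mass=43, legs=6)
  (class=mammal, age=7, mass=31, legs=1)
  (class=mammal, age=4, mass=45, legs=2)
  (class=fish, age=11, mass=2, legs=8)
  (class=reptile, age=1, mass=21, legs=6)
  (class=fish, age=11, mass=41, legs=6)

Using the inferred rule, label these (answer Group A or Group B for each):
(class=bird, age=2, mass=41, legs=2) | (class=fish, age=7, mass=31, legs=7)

'Group A' ⟺ age ≥ 20.
(class=bird, age=2, mass=41, legs=2) → age = 2 → Group B. (class=fish, age=7, mass=31, legs=7) → age = 7 → Group B.

Group B, Group B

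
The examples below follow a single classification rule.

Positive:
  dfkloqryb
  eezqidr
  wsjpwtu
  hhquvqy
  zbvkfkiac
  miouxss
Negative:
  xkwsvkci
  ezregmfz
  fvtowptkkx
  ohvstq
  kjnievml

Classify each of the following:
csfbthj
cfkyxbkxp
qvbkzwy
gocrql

Positive, Positive, Positive, Negative

Checking candidate rules against both groups, what survives is: odd length.
csfbthj: Positive (length 7).
cfkyxbkxp: Positive (length 9).
qvbkzwy: Positive (length 7).
gocrql: Negative (length 6).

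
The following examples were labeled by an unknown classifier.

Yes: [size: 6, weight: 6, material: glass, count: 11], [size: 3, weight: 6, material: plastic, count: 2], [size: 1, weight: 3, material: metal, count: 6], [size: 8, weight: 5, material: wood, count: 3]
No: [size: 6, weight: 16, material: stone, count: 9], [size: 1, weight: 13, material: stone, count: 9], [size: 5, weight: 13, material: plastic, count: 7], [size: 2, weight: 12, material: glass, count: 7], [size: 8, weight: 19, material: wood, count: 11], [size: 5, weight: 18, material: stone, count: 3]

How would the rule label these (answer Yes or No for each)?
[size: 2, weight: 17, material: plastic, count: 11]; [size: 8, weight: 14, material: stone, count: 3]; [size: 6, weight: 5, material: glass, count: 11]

No, No, Yes

Every 'Yes' example satisfies: weight ≤ 6. None of the 'No' examples do.
[size: 2, weight: 17, material: plastic, count: 11]: weight = 17 — lacks this property, so No. [size: 8, weight: 14, material: stone, count: 3]: weight = 14 — lacks this property, so No. [size: 6, weight: 5, material: glass, count: 11]: weight = 5 — qualifies, so Yes.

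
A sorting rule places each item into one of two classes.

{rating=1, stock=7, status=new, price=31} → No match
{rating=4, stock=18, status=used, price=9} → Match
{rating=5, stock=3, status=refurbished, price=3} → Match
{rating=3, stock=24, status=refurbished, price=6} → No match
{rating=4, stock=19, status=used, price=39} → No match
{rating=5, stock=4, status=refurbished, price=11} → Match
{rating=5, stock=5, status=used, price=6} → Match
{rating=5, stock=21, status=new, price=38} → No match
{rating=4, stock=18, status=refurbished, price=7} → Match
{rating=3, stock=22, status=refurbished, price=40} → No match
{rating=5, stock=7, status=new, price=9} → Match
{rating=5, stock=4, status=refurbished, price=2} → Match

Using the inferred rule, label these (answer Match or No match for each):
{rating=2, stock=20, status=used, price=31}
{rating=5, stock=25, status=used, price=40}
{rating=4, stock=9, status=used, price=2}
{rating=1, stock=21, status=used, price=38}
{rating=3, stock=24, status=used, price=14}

The simplest hypothesis consistent with all the labels is: rating ≥ 4 AND price ≤ 11.
{rating=2, stock=20, status=used, price=31} → rating = 2, price = 31 → No match.
{rating=5, stock=25, status=used, price=40} → rating = 5, price = 40 → No match.
{rating=4, stock=9, status=used, price=2} → rating = 4, price = 2 → Match.
{rating=1, stock=21, status=used, price=38} → rating = 1, price = 38 → No match.
{rating=3, stock=24, status=used, price=14} → rating = 3, price = 14 → No match.

No match, No match, Match, No match, No match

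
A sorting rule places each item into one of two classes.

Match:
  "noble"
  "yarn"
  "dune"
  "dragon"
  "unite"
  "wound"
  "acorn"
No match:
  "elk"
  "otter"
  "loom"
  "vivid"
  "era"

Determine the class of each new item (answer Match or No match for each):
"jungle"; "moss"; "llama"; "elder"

Match, No match, No match, No match

Comparing the two groups points to one rule — contains 'n'.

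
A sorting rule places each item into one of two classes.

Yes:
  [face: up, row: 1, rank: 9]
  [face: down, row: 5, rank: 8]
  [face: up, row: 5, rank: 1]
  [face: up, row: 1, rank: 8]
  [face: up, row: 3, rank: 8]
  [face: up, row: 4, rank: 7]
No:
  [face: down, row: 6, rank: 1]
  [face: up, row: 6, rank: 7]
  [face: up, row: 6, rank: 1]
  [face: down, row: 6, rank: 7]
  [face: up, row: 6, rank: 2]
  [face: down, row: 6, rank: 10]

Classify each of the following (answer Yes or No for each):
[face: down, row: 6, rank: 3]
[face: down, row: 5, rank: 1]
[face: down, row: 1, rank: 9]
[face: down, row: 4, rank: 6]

No, Yes, Yes, Yes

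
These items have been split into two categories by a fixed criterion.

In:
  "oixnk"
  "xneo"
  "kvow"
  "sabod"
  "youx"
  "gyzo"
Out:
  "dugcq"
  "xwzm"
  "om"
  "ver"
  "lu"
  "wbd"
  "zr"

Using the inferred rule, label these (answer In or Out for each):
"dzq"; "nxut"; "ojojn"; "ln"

One predicate separates the groups cleanly: length ≥ 3 AND contains 'o'.
"dzq": length 3, no 'o' — doesn't match, so Out.
"nxut": length 4, no 'o' — doesn't match, so Out.
"ojojn": length 5, has 'o' — qualifies, so In.
"ln": length 2, no 'o' — doesn't match, so Out.

Out, Out, In, Out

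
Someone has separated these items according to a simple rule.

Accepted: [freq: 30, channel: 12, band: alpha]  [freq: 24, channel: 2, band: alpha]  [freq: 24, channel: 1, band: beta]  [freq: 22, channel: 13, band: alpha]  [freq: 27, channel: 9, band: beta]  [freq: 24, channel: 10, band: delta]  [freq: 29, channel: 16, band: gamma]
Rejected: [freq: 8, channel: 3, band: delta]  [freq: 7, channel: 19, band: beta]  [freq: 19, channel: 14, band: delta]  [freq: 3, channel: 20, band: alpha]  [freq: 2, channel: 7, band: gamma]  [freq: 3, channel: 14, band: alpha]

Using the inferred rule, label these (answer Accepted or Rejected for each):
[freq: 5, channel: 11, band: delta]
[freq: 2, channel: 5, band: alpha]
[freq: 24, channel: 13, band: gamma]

The pattern is that an item is 'Accepted' exactly when: freq ≥ 22.
[freq: 5, channel: 11, band: delta] → freq = 5 → Rejected. [freq: 2, channel: 5, band: alpha] → freq = 2 → Rejected. [freq: 24, channel: 13, band: gamma] → freq = 24 → Accepted.

Rejected, Rejected, Accepted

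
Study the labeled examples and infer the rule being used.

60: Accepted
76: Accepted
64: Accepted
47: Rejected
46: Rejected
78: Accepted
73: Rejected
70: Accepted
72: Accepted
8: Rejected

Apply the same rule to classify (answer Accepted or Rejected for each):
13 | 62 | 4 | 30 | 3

Every 'Accepted' example satisfies: even AND at least 47. None of the 'Rejected' examples do.
Rejected: 13, since 13 is odd, 13 < 47.
Accepted: 62, since 62 is even, 62 ≥ 47.
Rejected: 4, since 4 is even, 4 < 47.
Rejected: 30, since 30 is even, 30 < 47.
Rejected: 3, since 3 is odd, 3 < 47.

Rejected, Accepted, Rejected, Rejected, Rejected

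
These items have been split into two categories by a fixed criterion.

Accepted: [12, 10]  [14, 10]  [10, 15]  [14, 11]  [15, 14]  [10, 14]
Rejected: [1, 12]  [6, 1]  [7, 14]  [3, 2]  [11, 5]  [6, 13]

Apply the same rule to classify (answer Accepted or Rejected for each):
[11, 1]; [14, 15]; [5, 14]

The pattern is that an item is 'Accepted' exactly when: sum ≥ 22.
[11, 1]: 11+1 = 12, does not satisfy this → Rejected.
[14, 15]: 14+15 = 29, passes → Accepted.
[5, 14]: 5+14 = 19, does not satisfy this → Rejected.

Rejected, Accepted, Rejected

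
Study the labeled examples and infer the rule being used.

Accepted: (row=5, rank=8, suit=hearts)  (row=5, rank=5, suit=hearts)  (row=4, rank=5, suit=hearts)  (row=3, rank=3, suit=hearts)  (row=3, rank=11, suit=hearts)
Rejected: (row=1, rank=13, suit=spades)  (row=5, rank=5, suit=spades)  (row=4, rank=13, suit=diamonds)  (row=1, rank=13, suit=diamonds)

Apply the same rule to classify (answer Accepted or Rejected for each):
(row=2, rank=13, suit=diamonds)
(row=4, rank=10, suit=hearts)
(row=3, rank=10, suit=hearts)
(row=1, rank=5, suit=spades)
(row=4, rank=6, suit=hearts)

Rejected, Accepted, Accepted, Rejected, Accepted

The pattern is that an item is 'Accepted' exactly when: suit is hearts.
(row=2, rank=13, suit=diamonds): Rejected (suit is diamonds).
(row=4, rank=10, suit=hearts): Accepted (suit is hearts).
(row=3, rank=10, suit=hearts): Accepted (suit is hearts).
(row=1, rank=5, suit=spades): Rejected (suit is spades).
(row=4, rank=6, suit=hearts): Accepted (suit is hearts).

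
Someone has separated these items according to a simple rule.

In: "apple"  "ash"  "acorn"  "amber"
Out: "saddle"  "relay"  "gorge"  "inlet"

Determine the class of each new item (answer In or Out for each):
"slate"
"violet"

Rule: starts with 'a'. This holds for each 'In' example and fails for each 'Out' one.
Out: "slate", since starts with 's'. Out: "violet", since starts with 'v'.

Out, Out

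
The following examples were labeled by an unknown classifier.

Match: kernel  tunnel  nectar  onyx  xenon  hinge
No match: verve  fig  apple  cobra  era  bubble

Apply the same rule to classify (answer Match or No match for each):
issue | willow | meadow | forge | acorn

No match, No match, No match, No match, Match

'Match' ⟺ contains 'n'.
issue: No match (no 'n'). willow: No match (no 'n'). meadow: No match (no 'n'). forge: No match (no 'n'). acorn: Match (has 'n').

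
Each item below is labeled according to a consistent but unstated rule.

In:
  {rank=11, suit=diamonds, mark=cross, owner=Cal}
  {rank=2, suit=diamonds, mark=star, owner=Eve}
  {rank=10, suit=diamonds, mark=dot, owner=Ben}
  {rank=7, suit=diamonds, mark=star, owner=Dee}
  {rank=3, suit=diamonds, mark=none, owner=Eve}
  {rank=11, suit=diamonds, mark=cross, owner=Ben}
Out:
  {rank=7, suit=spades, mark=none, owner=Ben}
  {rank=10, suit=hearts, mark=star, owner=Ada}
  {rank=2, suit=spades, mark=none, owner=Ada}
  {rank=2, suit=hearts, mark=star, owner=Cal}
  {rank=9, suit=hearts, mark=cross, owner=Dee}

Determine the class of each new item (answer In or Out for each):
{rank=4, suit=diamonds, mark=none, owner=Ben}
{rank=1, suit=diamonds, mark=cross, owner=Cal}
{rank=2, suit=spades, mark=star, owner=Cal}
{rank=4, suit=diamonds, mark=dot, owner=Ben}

In, In, Out, In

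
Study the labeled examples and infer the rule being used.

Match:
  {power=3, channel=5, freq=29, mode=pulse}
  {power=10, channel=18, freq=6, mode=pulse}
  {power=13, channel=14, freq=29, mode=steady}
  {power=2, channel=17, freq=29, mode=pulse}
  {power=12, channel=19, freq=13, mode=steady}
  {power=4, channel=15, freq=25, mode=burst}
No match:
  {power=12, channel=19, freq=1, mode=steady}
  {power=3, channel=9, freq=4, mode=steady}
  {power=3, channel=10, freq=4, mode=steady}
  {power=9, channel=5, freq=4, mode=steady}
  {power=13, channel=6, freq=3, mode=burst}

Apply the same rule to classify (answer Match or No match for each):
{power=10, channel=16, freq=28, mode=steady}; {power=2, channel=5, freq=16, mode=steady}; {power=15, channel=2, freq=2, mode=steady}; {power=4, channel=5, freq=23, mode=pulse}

Match, Match, No match, Match

A rule that fits every label: freq ≥ 6 — true of each 'Match' example, false of each 'No match' one.
Match: {power=10, channel=16, freq=28, mode=steady}, since freq = 28. Match: {power=2, channel=5, freq=16, mode=steady}, since freq = 16. No match: {power=15, channel=2, freq=2, mode=steady}, since freq = 2. Match: {power=4, channel=5, freq=23, mode=pulse}, since freq = 23.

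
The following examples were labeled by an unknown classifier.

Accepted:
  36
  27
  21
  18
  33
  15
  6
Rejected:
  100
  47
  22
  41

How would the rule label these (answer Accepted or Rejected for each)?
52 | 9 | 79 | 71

Rejected, Accepted, Rejected, Rejected

All 'Accepted' examples share one property — multiple of 3 — and every 'Rejected' example lacks it.
52 → 52 = 3·17 + 1 → Rejected.
9 → 9 = 3·3 → Accepted.
79 → 79 = 3·26 + 1 → Rejected.
71 → 71 = 3·23 + 2 → Rejected.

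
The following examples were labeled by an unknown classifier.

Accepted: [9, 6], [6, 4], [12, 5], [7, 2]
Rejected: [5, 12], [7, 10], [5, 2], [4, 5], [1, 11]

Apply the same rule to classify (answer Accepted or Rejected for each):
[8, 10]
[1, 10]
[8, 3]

Rejected, Rejected, Accepted

One predicate separates the groups cleanly: first > second AND sum ≥ 9.
Rejected: [8, 10], since 8 < 10, 8+10 = 18. Rejected: [1, 10], since 1 < 10, 1+10 = 11. Accepted: [8, 3], since 8 > 3, 8+3 = 11.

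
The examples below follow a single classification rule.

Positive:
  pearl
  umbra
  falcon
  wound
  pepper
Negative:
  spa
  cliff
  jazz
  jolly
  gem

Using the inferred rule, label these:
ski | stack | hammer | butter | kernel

One predicate separates the groups cleanly: has ≥ 2 vowels.
ski: 1 vowel — fails this test, so Negative. stack: 1 vowel — fails this test, so Negative. hammer: 2 vowels — meets the rule, so Positive. butter: 2 vowels — meets the rule, so Positive. kernel: 2 vowels — meets the rule, so Positive.

Negative, Negative, Positive, Positive, Positive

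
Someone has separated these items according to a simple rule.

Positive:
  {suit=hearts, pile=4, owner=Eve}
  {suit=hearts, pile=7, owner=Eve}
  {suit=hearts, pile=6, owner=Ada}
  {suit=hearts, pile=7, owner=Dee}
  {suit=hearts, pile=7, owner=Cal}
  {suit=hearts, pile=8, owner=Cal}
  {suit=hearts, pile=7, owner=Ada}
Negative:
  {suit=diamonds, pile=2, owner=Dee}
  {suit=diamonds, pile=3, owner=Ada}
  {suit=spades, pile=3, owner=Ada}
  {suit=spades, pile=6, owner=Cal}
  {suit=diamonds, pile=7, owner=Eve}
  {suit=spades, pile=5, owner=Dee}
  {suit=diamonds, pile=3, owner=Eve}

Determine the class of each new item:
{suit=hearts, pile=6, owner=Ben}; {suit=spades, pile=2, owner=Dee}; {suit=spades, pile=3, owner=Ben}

Positive, Negative, Negative

Checking candidate rules against both groups, what survives is: suit is hearts.
{suit=hearts, pile=6, owner=Ben}: Positive (suit is hearts). {suit=spades, pile=2, owner=Dee}: Negative (suit is spades). {suit=spades, pile=3, owner=Ben}: Negative (suit is spades).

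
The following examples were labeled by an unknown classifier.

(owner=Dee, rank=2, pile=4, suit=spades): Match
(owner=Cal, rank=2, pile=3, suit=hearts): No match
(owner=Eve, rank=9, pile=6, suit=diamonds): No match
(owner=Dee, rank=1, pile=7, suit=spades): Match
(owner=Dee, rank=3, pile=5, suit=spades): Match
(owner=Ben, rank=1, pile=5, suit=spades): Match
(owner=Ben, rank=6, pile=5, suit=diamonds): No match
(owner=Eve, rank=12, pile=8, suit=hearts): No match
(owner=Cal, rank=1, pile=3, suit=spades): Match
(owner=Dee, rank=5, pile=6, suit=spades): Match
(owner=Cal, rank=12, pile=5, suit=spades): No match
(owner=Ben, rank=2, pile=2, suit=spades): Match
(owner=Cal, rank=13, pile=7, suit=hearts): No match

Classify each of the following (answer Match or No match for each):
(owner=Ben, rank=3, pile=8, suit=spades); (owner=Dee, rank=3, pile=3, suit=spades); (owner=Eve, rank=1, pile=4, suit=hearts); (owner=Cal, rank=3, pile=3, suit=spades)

Match, Match, No match, Match

The common property of the 'Match' items is: suit is spades AND rank ≤ 5. No 'No match' item has it.
(owner=Ben, rank=3, pile=8, suit=spades): suit is spades, rank = 3 — fits, so Match. (owner=Dee, rank=3, pile=3, suit=spades): suit is spades, rank = 3 — fits, so Match. (owner=Eve, rank=1, pile=4, suit=hearts): suit is hearts, rank = 1 — doesn't qualify, so No match. (owner=Cal, rank=3, pile=3, suit=spades): suit is spades, rank = 3 — fits, so Match.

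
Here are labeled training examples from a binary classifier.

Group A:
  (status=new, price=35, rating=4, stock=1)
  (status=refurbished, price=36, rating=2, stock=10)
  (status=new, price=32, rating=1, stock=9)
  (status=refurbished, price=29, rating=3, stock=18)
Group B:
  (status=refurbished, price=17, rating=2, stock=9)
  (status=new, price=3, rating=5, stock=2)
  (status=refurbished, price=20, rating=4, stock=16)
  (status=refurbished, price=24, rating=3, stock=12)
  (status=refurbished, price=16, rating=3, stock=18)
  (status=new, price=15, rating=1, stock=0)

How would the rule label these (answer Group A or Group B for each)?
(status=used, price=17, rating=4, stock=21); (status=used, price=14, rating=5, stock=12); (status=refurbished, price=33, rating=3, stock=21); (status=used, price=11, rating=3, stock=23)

Rule: price ≥ 29. This holds for each 'Group A' example and fails for each 'Group B' one.
(status=used, price=17, rating=4, stock=21): Group B (price = 17).
(status=used, price=14, rating=5, stock=12): Group B (price = 14).
(status=refurbished, price=33, rating=3, stock=21): Group A (price = 33).
(status=used, price=11, rating=3, stock=23): Group B (price = 11).

Group B, Group B, Group A, Group B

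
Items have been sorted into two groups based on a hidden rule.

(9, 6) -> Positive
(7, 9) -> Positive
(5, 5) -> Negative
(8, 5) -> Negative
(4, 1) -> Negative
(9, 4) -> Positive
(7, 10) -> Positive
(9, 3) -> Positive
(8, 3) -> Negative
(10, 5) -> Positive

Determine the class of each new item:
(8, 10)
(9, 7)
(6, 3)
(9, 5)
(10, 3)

Positive, Positive, Negative, Positive, Positive

All 'Positive' examples share one property — max ≥ 9 — and every 'Negative' example lacks it.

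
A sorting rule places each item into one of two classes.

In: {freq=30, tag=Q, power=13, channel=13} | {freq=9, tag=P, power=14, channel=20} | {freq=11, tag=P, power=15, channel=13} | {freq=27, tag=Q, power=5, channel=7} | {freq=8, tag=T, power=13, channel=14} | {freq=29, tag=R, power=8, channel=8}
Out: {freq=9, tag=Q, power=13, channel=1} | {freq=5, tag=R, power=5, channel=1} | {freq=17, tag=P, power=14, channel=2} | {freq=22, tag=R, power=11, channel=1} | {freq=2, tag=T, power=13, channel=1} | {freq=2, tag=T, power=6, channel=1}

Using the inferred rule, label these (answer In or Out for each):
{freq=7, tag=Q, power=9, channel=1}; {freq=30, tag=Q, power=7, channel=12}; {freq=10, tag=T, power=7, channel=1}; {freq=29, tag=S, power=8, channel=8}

Out, In, Out, In

The classifier is using: channel ≥ 7.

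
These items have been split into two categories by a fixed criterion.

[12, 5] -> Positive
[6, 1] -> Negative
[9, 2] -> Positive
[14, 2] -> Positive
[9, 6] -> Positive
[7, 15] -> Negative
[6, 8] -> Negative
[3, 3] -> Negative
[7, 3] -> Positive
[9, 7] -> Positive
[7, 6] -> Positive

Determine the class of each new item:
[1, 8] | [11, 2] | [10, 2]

Negative, Positive, Positive

The common property of the 'Positive' items is: first > second AND sum ≥ 10. No 'Negative' item has it.
Negative: [1, 8], since 1 < 8, 1+8 = 9. Positive: [11, 2], since 11 > 2, 11+2 = 13. Positive: [10, 2], since 10 > 2, 10+2 = 12.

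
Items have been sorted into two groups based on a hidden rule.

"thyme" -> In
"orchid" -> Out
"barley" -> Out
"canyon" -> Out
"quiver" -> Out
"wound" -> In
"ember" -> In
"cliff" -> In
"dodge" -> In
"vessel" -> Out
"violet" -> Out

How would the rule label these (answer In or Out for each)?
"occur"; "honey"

In, In

Every 'In' example satisfies: odd length. None of the 'Out' examples do.
In: "occur", since length 5. In: "honey", since length 5.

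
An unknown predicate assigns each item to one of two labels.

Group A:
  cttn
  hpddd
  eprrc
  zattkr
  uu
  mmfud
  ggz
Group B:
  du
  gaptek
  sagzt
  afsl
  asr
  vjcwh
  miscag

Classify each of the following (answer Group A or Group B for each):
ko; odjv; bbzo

Group B, Group B, Group A

All 'Group A' examples share one property — has a double letter — and every 'Group B' example lacks it.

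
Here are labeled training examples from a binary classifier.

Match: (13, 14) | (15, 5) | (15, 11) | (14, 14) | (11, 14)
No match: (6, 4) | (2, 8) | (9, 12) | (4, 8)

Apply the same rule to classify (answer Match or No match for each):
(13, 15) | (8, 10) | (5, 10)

Match, No match, No match

The classifier is using: first ≥ 11.
(13, 15) → first 13 → Match. (8, 10) → first 8 → No match. (5, 10) → first 5 → No match.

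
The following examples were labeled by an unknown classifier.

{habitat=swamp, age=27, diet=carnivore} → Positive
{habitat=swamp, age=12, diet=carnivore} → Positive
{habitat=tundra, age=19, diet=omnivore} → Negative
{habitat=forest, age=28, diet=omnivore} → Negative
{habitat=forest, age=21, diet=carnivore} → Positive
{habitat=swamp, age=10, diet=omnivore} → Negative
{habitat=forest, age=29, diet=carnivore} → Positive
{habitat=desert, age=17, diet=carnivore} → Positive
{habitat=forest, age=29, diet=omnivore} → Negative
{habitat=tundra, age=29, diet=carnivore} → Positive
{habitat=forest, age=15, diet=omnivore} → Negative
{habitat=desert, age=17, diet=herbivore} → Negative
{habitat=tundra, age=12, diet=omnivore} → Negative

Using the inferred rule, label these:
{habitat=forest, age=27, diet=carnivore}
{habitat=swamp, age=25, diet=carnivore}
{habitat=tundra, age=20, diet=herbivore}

Positive, Positive, Negative

Checking candidate rules against both groups, what survives is: diet is carnivore.
{habitat=forest, age=27, diet=carnivore}: Positive (diet is carnivore). {habitat=swamp, age=25, diet=carnivore}: Positive (diet is carnivore). {habitat=tundra, age=20, diet=herbivore}: Negative (diet is herbivore).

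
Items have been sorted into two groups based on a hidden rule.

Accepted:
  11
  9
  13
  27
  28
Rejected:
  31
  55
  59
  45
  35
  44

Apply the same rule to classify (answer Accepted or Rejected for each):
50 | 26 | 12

Rejected, Accepted, Accepted

A rule that fits every label: at most 28 — true of each 'Accepted' example, false of each 'Rejected' one.
50 → 50 > 28 → Rejected. 26 → 26 ≤ 28 → Accepted. 12 → 12 ≤ 28 → Accepted.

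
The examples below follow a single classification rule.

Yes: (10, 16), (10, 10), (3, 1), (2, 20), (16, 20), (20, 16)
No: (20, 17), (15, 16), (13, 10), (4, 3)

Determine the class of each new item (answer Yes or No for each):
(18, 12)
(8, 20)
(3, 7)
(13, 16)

Yes, Yes, Yes, No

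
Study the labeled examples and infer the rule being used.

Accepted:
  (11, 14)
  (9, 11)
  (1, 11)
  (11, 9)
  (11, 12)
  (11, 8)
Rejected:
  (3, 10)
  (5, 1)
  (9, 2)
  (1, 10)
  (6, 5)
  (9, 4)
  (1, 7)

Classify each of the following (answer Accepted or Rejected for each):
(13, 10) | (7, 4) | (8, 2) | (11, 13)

Every 'Accepted' example satisfies: max ≥ 11. None of the 'Rejected' examples do.
(13, 10): max 13, matches → Accepted. (7, 4): max 7, lacks this property → Rejected. (8, 2): max 8, lacks this property → Rejected. (11, 13): max 13, matches → Accepted.

Accepted, Rejected, Rejected, Accepted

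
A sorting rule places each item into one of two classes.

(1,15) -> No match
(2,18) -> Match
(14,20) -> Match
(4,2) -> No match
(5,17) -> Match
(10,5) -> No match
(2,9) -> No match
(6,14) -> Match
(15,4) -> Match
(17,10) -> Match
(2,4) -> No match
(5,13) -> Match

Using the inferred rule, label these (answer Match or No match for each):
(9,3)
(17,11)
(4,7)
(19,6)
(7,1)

No match, Match, No match, Match, No match

Rule: sum ≥ 18. This holds for each 'Match' example and fails for each 'No match' one.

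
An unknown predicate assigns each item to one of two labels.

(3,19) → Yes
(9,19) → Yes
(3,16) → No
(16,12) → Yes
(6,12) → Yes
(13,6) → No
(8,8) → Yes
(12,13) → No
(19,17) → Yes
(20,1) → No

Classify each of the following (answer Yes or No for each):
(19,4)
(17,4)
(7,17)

No, No, Yes

The classifier is using: sum is even.
No: (19,4), since 19+4 = 23.
No: (17,4), since 17+4 = 21.
Yes: (7,17), since 7+17 = 24.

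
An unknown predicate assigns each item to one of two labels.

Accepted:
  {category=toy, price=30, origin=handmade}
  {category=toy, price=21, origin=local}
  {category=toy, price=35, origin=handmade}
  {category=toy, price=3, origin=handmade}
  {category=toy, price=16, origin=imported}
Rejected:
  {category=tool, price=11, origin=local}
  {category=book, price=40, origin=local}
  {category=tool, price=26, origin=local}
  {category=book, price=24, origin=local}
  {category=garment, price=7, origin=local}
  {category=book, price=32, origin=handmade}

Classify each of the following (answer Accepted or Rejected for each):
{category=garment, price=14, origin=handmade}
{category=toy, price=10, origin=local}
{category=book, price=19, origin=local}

Rejected, Accepted, Rejected

Comparing the two groups points to one rule — category is toy.
{category=garment, price=14, origin=handmade}: category is garment — fails the rule, so Rejected.
{category=toy, price=10, origin=local}: category is toy — passes, so Accepted.
{category=book, price=19, origin=local}: category is book — fails the rule, so Rejected.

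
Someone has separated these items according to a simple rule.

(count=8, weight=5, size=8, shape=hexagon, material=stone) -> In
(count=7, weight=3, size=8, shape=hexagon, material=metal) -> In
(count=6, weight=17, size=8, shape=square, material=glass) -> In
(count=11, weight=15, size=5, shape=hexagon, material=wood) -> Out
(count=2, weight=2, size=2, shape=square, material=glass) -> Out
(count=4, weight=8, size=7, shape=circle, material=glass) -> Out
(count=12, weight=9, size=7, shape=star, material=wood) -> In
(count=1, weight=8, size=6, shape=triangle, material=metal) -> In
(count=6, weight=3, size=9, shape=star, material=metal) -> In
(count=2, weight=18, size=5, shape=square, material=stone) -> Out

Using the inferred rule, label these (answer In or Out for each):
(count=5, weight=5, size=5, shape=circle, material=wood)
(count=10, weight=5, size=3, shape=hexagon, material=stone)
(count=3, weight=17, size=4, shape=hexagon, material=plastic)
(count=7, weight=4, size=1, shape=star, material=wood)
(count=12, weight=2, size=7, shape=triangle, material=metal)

The common property of the 'In' items is: count ≠ 4 AND size ≥ 6. No 'Out' item has it.
(count=5, weight=5, size=5, shape=circle, material=wood) → count = 5, size = 5 → Out. (count=10, weight=5, size=3, shape=hexagon, material=stone) → count = 10, size = 3 → Out. (count=3, weight=17, size=4, shape=hexagon, material=plastic) → count = 3, size = 4 → Out. (count=7, weight=4, size=1, shape=star, material=wood) → count = 7, size = 1 → Out. (count=12, weight=2, size=7, shape=triangle, material=metal) → count = 12, size = 7 → In.

Out, Out, Out, Out, In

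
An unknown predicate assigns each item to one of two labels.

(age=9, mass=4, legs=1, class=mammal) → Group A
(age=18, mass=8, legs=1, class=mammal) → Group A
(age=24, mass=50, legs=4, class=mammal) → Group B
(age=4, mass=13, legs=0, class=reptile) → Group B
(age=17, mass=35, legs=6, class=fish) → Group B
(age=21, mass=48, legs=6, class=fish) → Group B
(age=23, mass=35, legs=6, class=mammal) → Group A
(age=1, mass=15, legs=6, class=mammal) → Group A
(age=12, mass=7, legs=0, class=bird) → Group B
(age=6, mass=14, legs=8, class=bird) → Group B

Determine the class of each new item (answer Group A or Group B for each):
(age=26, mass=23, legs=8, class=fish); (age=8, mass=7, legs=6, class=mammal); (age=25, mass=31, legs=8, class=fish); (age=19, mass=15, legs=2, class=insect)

All 'Group A' examples share one property — class is mammal AND age ≤ 23 — and every 'Group B' example lacks it.

Group B, Group A, Group B, Group B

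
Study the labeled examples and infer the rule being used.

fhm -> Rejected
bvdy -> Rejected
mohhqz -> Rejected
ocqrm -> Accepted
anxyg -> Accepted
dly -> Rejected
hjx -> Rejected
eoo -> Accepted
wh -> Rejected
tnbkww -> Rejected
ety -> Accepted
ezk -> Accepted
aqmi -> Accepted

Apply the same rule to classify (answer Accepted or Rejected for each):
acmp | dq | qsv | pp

Accepted, Rejected, Rejected, Rejected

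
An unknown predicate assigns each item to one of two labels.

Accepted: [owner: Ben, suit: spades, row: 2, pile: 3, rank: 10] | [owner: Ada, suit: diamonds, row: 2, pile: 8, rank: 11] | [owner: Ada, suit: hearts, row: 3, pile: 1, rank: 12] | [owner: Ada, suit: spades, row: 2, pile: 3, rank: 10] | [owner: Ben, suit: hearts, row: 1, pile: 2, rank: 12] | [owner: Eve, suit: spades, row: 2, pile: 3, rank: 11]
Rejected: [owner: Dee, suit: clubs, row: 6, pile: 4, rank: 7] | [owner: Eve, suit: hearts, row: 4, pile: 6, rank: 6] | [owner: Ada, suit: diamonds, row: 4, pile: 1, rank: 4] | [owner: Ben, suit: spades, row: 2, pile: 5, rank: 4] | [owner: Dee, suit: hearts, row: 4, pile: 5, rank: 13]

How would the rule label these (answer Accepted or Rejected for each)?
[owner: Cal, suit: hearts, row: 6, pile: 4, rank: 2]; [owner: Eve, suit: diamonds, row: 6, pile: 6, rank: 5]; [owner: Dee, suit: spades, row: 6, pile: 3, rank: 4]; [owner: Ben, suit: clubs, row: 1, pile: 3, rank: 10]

Rejected, Rejected, Rejected, Accepted

The rule appears to be: row ≤ 3 AND rank ≥ 6.
[owner: Cal, suit: hearts, row: 6, pile: 4, rank: 2] — row = 6, rank = 2, hence Rejected. [owner: Eve, suit: diamonds, row: 6, pile: 6, rank: 5] — row = 6, rank = 5, hence Rejected. [owner: Dee, suit: spades, row: 6, pile: 3, rank: 4] — row = 6, rank = 4, hence Rejected. [owner: Ben, suit: clubs, row: 1, pile: 3, rank: 10] — row = 1, rank = 10, hence Accepted.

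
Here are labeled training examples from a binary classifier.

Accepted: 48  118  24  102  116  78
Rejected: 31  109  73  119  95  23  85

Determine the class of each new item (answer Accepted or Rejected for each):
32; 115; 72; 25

Accepted, Rejected, Accepted, Rejected

The rule appears to be: even.
32: 32 is even, meets the rule → Accepted.
115: 115 is odd, does not fit → Rejected.
72: 72 is even, meets the rule → Accepted.
25: 25 is odd, does not fit → Rejected.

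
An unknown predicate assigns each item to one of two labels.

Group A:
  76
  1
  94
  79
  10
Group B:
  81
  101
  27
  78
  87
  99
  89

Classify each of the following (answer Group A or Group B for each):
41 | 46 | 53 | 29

Group B, Group A, Group B, Group B

The rule appears to be: ≡ 1 (mod 3).
41 — 41 mod 3 = 2, hence Group B. 46 — 46 mod 3 = 1, hence Group A. 53 — 53 mod 3 = 2, hence Group B. 29 — 29 mod 3 = 2, hence Group B.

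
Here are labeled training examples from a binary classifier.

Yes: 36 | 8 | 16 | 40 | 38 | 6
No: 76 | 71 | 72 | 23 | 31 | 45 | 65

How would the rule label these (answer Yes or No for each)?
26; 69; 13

Yes, No, No

The distinguishing property — even AND at most 40 — holds for all the 'Yes' cases and none of the 'No' cases.
26 — 26 is even, 26 ≤ 40, hence Yes. 69 — 69 is odd, 69 > 40, hence No. 13 — 13 is odd, 13 ≤ 40, hence No.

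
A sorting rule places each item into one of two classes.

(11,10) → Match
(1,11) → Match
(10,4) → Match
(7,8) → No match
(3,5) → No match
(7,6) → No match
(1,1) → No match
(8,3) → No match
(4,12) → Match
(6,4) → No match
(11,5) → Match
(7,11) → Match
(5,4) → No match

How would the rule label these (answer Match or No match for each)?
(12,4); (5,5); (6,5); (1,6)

The classifier is using: max ≥ 10.
(12,4): Match (max 12).
(5,5): No match (max 5).
(6,5): No match (max 6).
(1,6): No match (max 6).

Match, No match, No match, No match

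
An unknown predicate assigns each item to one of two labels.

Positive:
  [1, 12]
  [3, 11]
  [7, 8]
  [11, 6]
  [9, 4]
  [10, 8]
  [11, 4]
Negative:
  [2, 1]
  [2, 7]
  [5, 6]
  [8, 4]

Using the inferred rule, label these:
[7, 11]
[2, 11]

The pattern is that an item is 'Positive' exactly when: sum ≥ 13.
[7, 11]: 7+11 = 18, has this property → Positive. [2, 11]: 2+11 = 13, has this property → Positive.

Positive, Positive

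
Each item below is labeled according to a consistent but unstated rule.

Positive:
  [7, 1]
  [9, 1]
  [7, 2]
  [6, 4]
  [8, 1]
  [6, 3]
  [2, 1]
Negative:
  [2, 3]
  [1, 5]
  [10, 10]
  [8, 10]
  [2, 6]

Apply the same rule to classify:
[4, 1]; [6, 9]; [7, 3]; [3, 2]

Positive, Negative, Positive, Positive

Checking candidate rules against both groups, what survives is: first > second.
[4, 1] → 4 > 1 → Positive.
[6, 9] → 6 < 9 → Negative.
[7, 3] → 7 > 3 → Positive.
[3, 2] → 3 > 2 → Positive.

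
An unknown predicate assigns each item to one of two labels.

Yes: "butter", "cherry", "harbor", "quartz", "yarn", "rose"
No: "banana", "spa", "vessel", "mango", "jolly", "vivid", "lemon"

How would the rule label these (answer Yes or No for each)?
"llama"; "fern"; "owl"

No, Yes, No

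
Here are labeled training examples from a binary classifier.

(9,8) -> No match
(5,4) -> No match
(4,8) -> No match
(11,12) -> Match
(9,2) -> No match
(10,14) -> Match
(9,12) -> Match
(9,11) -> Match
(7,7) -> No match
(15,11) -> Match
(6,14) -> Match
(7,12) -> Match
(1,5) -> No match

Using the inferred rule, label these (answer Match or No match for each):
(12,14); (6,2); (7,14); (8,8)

The pattern is that an item is 'Match' exactly when: sum ≥ 19.

Match, No match, Match, No match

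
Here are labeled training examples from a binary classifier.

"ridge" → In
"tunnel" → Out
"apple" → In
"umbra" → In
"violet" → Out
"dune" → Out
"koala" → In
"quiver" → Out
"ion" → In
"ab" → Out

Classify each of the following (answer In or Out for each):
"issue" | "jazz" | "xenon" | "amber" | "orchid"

In, Out, In, In, Out

The pattern is that an item is 'In' exactly when: odd length.
"issue" — length 5, hence In. "jazz" — length 4, hence Out. "xenon" — length 5, hence In. "amber" — length 5, hence In. "orchid" — length 6, hence Out.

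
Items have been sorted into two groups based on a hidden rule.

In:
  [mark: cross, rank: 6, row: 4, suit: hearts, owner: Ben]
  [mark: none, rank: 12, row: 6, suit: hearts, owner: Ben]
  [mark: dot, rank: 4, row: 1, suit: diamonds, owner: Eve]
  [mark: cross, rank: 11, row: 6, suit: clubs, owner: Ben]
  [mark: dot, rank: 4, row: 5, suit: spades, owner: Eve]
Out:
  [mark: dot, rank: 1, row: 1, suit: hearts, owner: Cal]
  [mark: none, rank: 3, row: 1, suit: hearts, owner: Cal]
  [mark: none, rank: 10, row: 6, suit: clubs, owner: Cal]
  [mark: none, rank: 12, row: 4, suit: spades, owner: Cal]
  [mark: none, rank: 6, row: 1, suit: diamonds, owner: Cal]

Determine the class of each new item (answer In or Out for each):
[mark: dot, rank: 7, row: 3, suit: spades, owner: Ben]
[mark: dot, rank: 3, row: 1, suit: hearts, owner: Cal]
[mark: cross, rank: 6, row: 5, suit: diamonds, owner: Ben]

The classifier is using: owner is not Cal.

In, Out, In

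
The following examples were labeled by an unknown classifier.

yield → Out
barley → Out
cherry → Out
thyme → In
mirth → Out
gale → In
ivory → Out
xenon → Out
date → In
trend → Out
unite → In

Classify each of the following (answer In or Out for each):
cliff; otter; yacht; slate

Out, Out, Out, In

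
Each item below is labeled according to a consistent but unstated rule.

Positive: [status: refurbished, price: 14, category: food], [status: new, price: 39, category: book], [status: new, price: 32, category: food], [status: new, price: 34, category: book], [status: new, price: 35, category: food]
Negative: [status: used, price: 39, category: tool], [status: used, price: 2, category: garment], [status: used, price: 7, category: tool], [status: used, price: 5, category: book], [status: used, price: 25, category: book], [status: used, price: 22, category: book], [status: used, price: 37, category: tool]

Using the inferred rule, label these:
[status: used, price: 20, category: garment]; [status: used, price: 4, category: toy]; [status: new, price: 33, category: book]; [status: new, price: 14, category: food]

Negative, Negative, Positive, Positive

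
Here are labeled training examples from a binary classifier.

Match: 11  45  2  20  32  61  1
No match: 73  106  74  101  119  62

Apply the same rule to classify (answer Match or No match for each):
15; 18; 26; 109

The distinguishing property — at most 61 — holds for all the 'Match' cases and none of the 'No match' cases.
15 → 15 ≤ 61 → Match. 18 → 18 ≤ 61 → Match. 26 → 26 ≤ 61 → Match. 109 → 109 > 61 → No match.

Match, Match, Match, No match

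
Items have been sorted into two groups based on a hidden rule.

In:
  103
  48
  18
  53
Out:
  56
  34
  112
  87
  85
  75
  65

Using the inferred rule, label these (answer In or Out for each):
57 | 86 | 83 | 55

Checking candidate rules against both groups, what survives is: ≡ 3 (mod 5).
57: 57 mod 5 = 2 — does not satisfy this, so Out.
86: 86 mod 5 = 1 — does not satisfy this, so Out.
83: 83 mod 5 = 3 — checks out, so In.
55: 55 mod 5 = 0 — does not satisfy this, so Out.

Out, Out, In, Out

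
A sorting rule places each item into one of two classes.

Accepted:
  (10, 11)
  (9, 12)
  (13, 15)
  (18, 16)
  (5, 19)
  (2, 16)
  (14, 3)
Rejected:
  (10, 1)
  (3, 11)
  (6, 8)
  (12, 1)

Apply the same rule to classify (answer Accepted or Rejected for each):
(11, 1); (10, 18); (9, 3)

Rejected, Accepted, Rejected

Every 'Accepted' example satisfies: sum ≥ 17. None of the 'Rejected' examples do.
(11, 1) — 11+1 = 12, hence Rejected. (10, 18) — 10+18 = 28, hence Accepted. (9, 3) — 9+3 = 12, hence Rejected.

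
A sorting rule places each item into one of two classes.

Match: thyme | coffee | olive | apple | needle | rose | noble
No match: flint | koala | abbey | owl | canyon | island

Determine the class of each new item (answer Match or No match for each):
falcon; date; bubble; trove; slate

No match, Match, Match, Match, Match

Rule: ends with 'e'. This holds for each 'Match' example and fails for each 'No match' one.
falcon → ends with 'n' → No match.
date → ends with 'e' → Match.
bubble → ends with 'e' → Match.
trove → ends with 'e' → Match.
slate → ends with 'e' → Match.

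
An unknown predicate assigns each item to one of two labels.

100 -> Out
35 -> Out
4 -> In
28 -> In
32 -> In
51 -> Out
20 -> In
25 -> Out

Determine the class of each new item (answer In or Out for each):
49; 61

A rule that fits every label: even AND at most 32 — true of each 'In' example, false of each 'Out' one.
49 — 49 is odd, 49 > 32, hence Out. 61 — 61 is odd, 61 > 32, hence Out.

Out, Out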